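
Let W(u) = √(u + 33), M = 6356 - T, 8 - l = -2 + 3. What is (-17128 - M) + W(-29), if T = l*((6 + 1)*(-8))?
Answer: -23874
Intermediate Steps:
l = 7 (l = 8 - (-2 + 3) = 8 - 1*1 = 8 - 1 = 7)
T = -392 (T = 7*((6 + 1)*(-8)) = 7*(7*(-8)) = 7*(-56) = -392)
M = 6748 (M = 6356 - 1*(-392) = 6356 + 392 = 6748)
W(u) = √(33 + u)
(-17128 - M) + W(-29) = (-17128 - 1*6748) + √(33 - 29) = (-17128 - 6748) + √4 = -23876 + 2 = -23874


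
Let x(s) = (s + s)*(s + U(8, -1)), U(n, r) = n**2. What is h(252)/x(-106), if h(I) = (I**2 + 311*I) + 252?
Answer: 846/53 ≈ 15.962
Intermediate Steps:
h(I) = 252 + I**2 + 311*I
x(s) = 2*s*(64 + s) (x(s) = (s + s)*(s + 8**2) = (2*s)*(s + 64) = (2*s)*(64 + s) = 2*s*(64 + s))
h(252)/x(-106) = (252 + 252**2 + 311*252)/((2*(-106)*(64 - 106))) = (252 + 63504 + 78372)/((2*(-106)*(-42))) = 142128/8904 = 142128*(1/8904) = 846/53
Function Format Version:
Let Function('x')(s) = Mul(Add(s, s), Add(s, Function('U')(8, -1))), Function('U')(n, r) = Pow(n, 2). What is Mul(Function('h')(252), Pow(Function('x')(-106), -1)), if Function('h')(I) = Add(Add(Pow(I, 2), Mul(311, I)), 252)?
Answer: Rational(846, 53) ≈ 15.962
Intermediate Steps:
Function('h')(I) = Add(252, Pow(I, 2), Mul(311, I))
Function('x')(s) = Mul(2, s, Add(64, s)) (Function('x')(s) = Mul(Add(s, s), Add(s, Pow(8, 2))) = Mul(Mul(2, s), Add(s, 64)) = Mul(Mul(2, s), Add(64, s)) = Mul(2, s, Add(64, s)))
Mul(Function('h')(252), Pow(Function('x')(-106), -1)) = Mul(Add(252, Pow(252, 2), Mul(311, 252)), Pow(Mul(2, -106, Add(64, -106)), -1)) = Mul(Add(252, 63504, 78372), Pow(Mul(2, -106, -42), -1)) = Mul(142128, Pow(8904, -1)) = Mul(142128, Rational(1, 8904)) = Rational(846, 53)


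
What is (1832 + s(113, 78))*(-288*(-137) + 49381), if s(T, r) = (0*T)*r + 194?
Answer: 179983762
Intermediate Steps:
s(T, r) = 194 (s(T, r) = 0*r + 194 = 0 + 194 = 194)
(1832 + s(113, 78))*(-288*(-137) + 49381) = (1832 + 194)*(-288*(-137) + 49381) = 2026*(39456 + 49381) = 2026*88837 = 179983762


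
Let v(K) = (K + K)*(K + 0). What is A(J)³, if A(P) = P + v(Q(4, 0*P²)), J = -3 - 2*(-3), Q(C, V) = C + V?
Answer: 42875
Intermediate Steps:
v(K) = 2*K² (v(K) = (2*K)*K = 2*K²)
J = 3 (J = -3 + 6 = 3)
A(P) = 32 + P (A(P) = P + 2*(4 + 0*P²)² = P + 2*(4 + 0)² = P + 2*4² = P + 2*16 = P + 32 = 32 + P)
A(J)³ = (32 + 3)³ = 35³ = 42875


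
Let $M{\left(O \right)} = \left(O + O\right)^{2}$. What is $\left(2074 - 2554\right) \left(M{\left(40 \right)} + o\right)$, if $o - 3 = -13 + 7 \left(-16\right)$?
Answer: $-3013440$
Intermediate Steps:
$o = -122$ ($o = 3 + \left(-13 + 7 \left(-16\right)\right) = 3 - 125 = -122$)
$M{\left(O \right)} = 4 O^{2}$ ($M{\left(O \right)} = \left(2 O\right)^{2} = 4 O^{2}$)
$\left(2074 - 2554\right) \left(M{\left(40 \right)} + o\right) = \left(2074 - 2554\right) \left(4 \cdot 40^{2} - 122\right) = - 480 \left(4 \cdot 1600 - 122\right) = - 480 \left(6400 - 122\right) = \left(-480\right) 6278 = -3013440$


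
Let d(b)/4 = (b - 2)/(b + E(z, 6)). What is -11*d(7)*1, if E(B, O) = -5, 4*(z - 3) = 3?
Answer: -110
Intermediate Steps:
z = 15/4 (z = 3 + (¼)*3 = 3 + ¾ = 15/4 ≈ 3.7500)
d(b) = 4*(-2 + b)/(-5 + b) (d(b) = 4*((b - 2)/(b - 5)) = 4*((-2 + b)/(-5 + b)) = 4*(-2 + b)/(-5 + b))
-11*d(7)*1 = -44*(-2 + 7)/(-5 + 7)*1 = -44*5/2*1 = -11*10*1 = -110*1 = -110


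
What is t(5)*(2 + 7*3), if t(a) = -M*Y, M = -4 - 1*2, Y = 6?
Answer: 828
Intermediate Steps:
M = -6 (M = -4 - 2 = -6)
t(a) = 36 (t(a) = -(-6)*6 = -1*(-36) = 36)
t(5)*(2 + 7*3) = 36*(2 + 7*3) = 36*(2 + 21) = 36*23 = 828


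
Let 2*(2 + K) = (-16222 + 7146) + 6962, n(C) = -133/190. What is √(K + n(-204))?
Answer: I*√105970/10 ≈ 32.553*I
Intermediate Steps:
n(C) = -7/10 (n(C) = -133*1/190 = -7/10)
K = -1059 (K = -2 + ((-16222 + 7146) + 6962)/2 = -2 + (-9076 + 6962)/2 = -2 + (½)*(-2114) = -2 - 1057 = -1059)
√(K + n(-204)) = √(-1059 - 7/10) = √(-10597/10) = I*√105970/10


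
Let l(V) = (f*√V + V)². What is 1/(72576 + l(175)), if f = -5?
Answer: 3842/394166367 + 625*√7/788332734 ≈ 1.1845e-5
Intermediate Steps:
l(V) = (V - 5*√V)² (l(V) = (-5*√V + V)² = (V - 5*√V)²)
1/(72576 + l(175)) = 1/(72576 + (-1*175 + 5*√175)²) = 1/(72576 + (-175 + 5*(5*√7))²) = 1/(72576 + (-175 + 25*√7)²)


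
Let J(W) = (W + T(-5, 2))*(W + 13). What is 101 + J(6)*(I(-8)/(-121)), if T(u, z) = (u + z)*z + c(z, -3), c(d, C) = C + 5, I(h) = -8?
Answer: 12525/121 ≈ 103.51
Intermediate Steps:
c(d, C) = 5 + C
T(u, z) = 2 + z*(u + z) (T(u, z) = (u + z)*z + (5 - 3) = z*(u + z) + 2 = 2 + z*(u + z))
J(W) = (-4 + W)*(13 + W) (J(W) = (W + (2 + 2**2 - 5*2))*(W + 13) = (W + (2 + 4 - 10))*(13 + W) = (W - 4)*(13 + W) = (-4 + W)*(13 + W))
101 + J(6)*(I(-8)/(-121)) = 101 + (-52 + 6**2 + 9*6)*(-8/(-121)) = 101 + (-52 + 36 + 54)*(-8*(-1/121)) = 101 + 38*(8/121) = 101 + 304/121 = 12525/121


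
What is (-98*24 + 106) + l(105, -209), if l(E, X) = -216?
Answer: -2462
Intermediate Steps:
(-98*24 + 106) + l(105, -209) = (-98*24 + 106) - 216 = (-2352 + 106) - 216 = -2246 - 216 = -2462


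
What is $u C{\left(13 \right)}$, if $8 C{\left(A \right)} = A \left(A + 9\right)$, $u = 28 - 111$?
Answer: $- \frac{11869}{4} \approx -2967.3$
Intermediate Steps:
$u = -83$
$C{\left(A \right)} = \frac{A \left(9 + A\right)}{8}$ ($C{\left(A \right)} = \frac{A \left(A + 9\right)}{8} = \frac{A \left(9 + A\right)}{8}$)
$u C{\left(13 \right)} = - 83 \cdot \frac{1}{8} \cdot 13 \left(9 + 13\right) = - 83 \cdot \frac{1}{8} \cdot 13 \cdot 22 = \left(-83\right) \frac{143}{4} = - \frac{11869}{4}$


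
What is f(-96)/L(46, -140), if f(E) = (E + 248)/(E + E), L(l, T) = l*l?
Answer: -19/50784 ≈ -0.00037413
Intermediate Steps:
L(l, T) = l²
f(E) = (248 + E)/(2*E) (f(E) = (248 + E)/((2*E)) = (248 + E)*(1/(2*E)) = (248 + E)/(2*E))
f(-96)/L(46, -140) = ((½)*(248 - 96)/(-96))/(46²) = ((½)*(-1/96)*152)/2116 = -19/24*1/2116 = -19/50784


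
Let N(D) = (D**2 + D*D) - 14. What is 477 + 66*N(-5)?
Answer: 2853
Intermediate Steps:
N(D) = -14 + 2*D**2 (N(D) = (D**2 + D**2) - 14 = 2*D**2 - 14 = -14 + 2*D**2)
477 + 66*N(-5) = 477 + 66*(-14 + 2*(-5)**2) = 477 + 66*(-14 + 2*25) = 477 + 66*(-14 + 50) = 477 + 66*36 = 477 + 2376 = 2853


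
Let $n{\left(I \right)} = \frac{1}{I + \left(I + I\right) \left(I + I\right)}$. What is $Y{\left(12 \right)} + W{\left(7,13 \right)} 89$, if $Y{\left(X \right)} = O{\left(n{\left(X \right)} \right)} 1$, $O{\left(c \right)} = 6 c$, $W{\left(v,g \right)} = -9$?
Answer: $- \frac{78497}{98} \approx -800.99$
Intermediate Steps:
$n{\left(I \right)} = \frac{1}{I + 4 I^{2}}$ ($n{\left(I \right)} = \frac{1}{I + 2 I 2 I} = \frac{1}{I + 4 I^{2}}$)
$Y{\left(X \right)} = \frac{6}{X \left(1 + 4 X\right)}$ ($Y{\left(X \right)} = 6 \frac{1}{X \left(1 + 4 X\right)} 1 = \frac{6}{X \left(1 + 4 X\right)} 1 = \frac{6}{X \left(1 + 4 X\right)}$)
$Y{\left(12 \right)} + W{\left(7,13 \right)} 89 = \frac{6}{12 \left(1 + 4 \cdot 12\right)} - 801 = 6 \cdot \frac{1}{12} \frac{1}{1 + 48} - 801 = 6 \cdot \frac{1}{12} \cdot \frac{1}{49} - 801 = \frac{1}{98} - 801 = - \frac{78497}{98}$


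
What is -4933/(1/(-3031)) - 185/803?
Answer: 12006393984/803 ≈ 1.4952e+7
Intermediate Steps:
-4933/(1/(-3031)) - 185/803 = -4933/(-1/3031) - 185*1/803 = -4933*(-3031) - 185/803 = 14951923 - 185/803 = 12006393984/803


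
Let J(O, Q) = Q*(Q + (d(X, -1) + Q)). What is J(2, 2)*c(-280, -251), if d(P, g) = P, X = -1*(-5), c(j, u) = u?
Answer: -4518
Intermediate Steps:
X = 5
J(O, Q) = Q*(5 + 2*Q) (J(O, Q) = Q*(Q + (5 + Q)) = Q*(5 + 2*Q))
J(2, 2)*c(-280, -251) = (2*(5 + 2*2))*(-251) = (2*(5 + 4))*(-251) = (2*9)*(-251) = 18*(-251) = -4518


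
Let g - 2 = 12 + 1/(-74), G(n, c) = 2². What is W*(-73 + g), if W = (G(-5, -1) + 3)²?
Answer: -213983/74 ≈ -2891.7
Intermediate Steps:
G(n, c) = 4
W = 49 (W = (4 + 3)² = 7² = 49)
g = 1035/74 (g = 2 + (12 + 1/(-74)) = 2 + (12 - 1/74) = 2 + 887/74 = 1035/74 ≈ 13.986)
W*(-73 + g) = 49*(-73 + 1035/74) = 49*(-4367/74) = -213983/74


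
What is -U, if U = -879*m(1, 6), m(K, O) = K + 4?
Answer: 4395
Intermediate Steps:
m(K, O) = 4 + K
U = -4395 (U = -879*(4 + 1) = -879*5 = -4395)
-U = -1*(-4395) = 4395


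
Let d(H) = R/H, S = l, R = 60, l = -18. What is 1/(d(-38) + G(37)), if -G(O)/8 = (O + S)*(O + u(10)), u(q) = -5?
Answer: -19/92446 ≈ -0.00020553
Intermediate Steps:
S = -18
d(H) = 60/H
G(O) = -8*(-18 + O)*(-5 + O) (G(O) = -8*(O - 18)*(O - 5) = -8*(-18 + O)*(-5 + O))
1/(d(-38) + G(37)) = 1/(60/(-38) + (-720 - 8*37² + 184*37)) = 1/(60*(-1/38) + (-720 - 8*1369 + 6808)) = 1/(-30/19 + (-720 - 10952 + 6808)) = 1/(-30/19 - 4864) = 1/(-92446/19) = -19/92446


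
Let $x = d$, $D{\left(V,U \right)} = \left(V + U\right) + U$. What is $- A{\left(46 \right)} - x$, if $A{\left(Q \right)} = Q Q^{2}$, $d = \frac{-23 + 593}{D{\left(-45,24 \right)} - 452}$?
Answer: $- \frac{43703294}{449} \approx -97335.0$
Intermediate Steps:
$D{\left(V,U \right)} = V + 2 U$ ($D{\left(V,U \right)} = \left(U + V\right) + U = V + 2 U$)
$d = - \frac{570}{449}$ ($d = \frac{-23 + 593}{\left(-45 + 2 \cdot 24\right) - 452} = \frac{570}{\left(-45 + 48\right) - 452} = \frac{570}{3 - 452} = \frac{570}{-449} = 570 \left(- \frac{1}{449}\right) = - \frac{570}{449} \approx -1.2695$)
$x = - \frac{570}{449} \approx -1.2695$
$A{\left(Q \right)} = Q^{3}$
$- A{\left(46 \right)} - x = - 46^{3} - - \frac{570}{449} = \left(-1\right) 97336 + \frac{570}{449} = -97336 + \frac{570}{449} = - \frac{43703294}{449}$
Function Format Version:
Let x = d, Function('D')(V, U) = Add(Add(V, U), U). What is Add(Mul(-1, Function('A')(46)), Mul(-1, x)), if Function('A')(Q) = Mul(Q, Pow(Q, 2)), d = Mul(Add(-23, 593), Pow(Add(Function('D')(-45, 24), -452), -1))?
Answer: Rational(-43703294, 449) ≈ -97335.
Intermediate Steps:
Function('D')(V, U) = Add(V, Mul(2, U)) (Function('D')(V, U) = Add(Add(U, V), U) = Add(V, Mul(2, U)))
d = Rational(-570, 449) (d = Mul(Add(-23, 593), Pow(Add(Add(-45, Mul(2, 24)), -452), -1)) = Mul(570, Pow(Add(Add(-45, 48), -452), -1)) = Mul(570, Pow(Add(3, -452), -1)) = Mul(570, Pow(-449, -1)) = Mul(570, Rational(-1, 449)) = Rational(-570, 449) ≈ -1.2695)
x = Rational(-570, 449) ≈ -1.2695
Function('A')(Q) = Pow(Q, 3)
Add(Mul(-1, Function('A')(46)), Mul(-1, x)) = Add(Mul(-1, Pow(46, 3)), Mul(-1, Rational(-570, 449))) = Add(Mul(-1, 97336), Rational(570, 449)) = Add(-97336, Rational(570, 449)) = Rational(-43703294, 449)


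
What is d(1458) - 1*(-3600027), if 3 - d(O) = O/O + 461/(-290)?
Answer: 1044008871/290 ≈ 3.6000e+6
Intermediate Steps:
d(O) = 1041/290 (d(O) = 3 - (O/O + 461/(-290)) = 3 - (1 + 461*(-1/290)) = 3 - (1 - 461/290) = 3 - 1*(-171/290) = 3 + 171/290 = 1041/290)
d(1458) - 1*(-3600027) = 1041/290 - 1*(-3600027) = 1041/290 + 3600027 = 1044008871/290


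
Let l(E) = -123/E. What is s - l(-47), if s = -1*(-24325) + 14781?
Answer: 1837859/47 ≈ 39103.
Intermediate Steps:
s = 39106 (s = 24325 + 14781 = 39106)
s - l(-47) = 39106 - (-123)/(-47) = 39106 - (-123)*(-1)/47 = 39106 - 1*123/47 = 39106 - 123/47 = 1837859/47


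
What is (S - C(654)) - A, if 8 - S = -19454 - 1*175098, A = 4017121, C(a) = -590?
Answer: -3821971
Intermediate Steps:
S = 194560 (S = 8 - (-19454 - 1*175098) = 8 - (-19454 - 175098) = 8 - 1*(-194552) = 8 + 194552 = 194560)
(S - C(654)) - A = (194560 - 1*(-590)) - 1*4017121 = (194560 + 590) - 4017121 = 195150 - 4017121 = -3821971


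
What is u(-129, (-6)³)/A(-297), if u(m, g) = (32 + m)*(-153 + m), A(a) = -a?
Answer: 9118/99 ≈ 92.101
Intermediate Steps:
u(m, g) = (-153 + m)*(32 + m)
u(-129, (-6)³)/A(-297) = (-4896 + (-129)² - 121*(-129))/((-1*(-297))) = (-4896 + 16641 + 15609)/297 = 27354*(1/297) = 9118/99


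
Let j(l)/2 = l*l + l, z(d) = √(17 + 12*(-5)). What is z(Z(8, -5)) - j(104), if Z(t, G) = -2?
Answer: -21840 + I*√43 ≈ -21840.0 + 6.5574*I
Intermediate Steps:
z(d) = I*√43 (z(d) = √(17 - 60) = √(-43) = I*√43)
j(l) = 2*l + 2*l² (j(l) = 2*(l*l + l) = 2*(l² + l) = 2*(l + l²) = 2*l + 2*l²)
z(Z(8, -5)) - j(104) = I*√43 - 2*104*(1 + 104) = I*√43 - 2*104*105 = I*√43 - 1*21840 = I*√43 - 21840 = -21840 + I*√43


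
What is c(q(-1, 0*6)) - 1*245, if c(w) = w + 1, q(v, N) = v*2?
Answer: -246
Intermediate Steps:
q(v, N) = 2*v
c(w) = 1 + w
c(q(-1, 0*6)) - 1*245 = (1 + 2*(-1)) - 1*245 = (1 - 2) - 245 = -1 - 245 = -246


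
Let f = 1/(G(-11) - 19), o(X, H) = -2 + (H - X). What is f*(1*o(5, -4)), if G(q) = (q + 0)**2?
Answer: -11/102 ≈ -0.10784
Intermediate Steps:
o(X, H) = -2 + H - X
G(q) = q**2
f = 1/102 (f = 1/((-11)**2 - 19) = 1/(121 - 19) = 1/102 ≈ 0.0098039)
f*(1*o(5, -4)) = (1*(-2 - 4 - 1*5))/102 = (1*(-2 - 4 - 5))/102 = (1*(-11))/102 = (1/102)*(-11) = -11/102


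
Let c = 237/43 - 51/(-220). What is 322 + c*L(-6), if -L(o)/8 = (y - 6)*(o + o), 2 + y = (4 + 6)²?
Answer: 120728794/2365 ≈ 51048.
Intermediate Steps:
y = 98 (y = -2 + (4 + 6)² = -2 + 10² = -2 + 100 = 98)
c = 54333/9460 (c = 237*(1/43) - 51*(-1/220) = 237/43 + 51/220 = 54333/9460 ≈ 5.7434)
L(o) = -1472*o (L(o) = -8*(98 - 6)*(o + o) = -736*2*o = -1472*o)
322 + c*L(-6) = 322 + 54333*(-1472*(-6))/9460 = 322 + (54333/9460)*8832 = 322 + 119967264/2365 = 120728794/2365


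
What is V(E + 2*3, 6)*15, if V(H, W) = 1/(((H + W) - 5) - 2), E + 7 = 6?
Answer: 15/4 ≈ 3.7500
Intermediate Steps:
E = -1 (E = -7 + 6 = -1)
V(H, W) = 1/(-7 + H + W) (V(H, W) = 1/((-5 + H + W) - 2) = 1/(-7 + H + W))
V(E + 2*3, 6)*15 = 15/(-7 + (-1 + 2*3) + 6) = 15/(-7 + (-1 + 6) + 6) = 15/(-7 + 5 + 6) = 15/4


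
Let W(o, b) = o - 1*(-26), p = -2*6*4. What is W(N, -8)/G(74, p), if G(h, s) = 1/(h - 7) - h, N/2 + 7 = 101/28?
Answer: -18023/69398 ≈ -0.25971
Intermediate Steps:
N = -95/14 (N = -14 + 2*(101/28) = -14 + 101/14 = -95/14 ≈ -6.7857)
p = -48 (p = -12*4 = -48)
W(o, b) = 26 + o (W(o, b) = o + 26 = 26 + o)
G(h, s) = 1/(-7 + h) - h
W(N, -8)/G(74, p) = (26 - 95/14)/(((1 - 1*74**2 + 7*74)/(-7 + 74))) = 269/(14*(((1 - 1*5476 + 518)/67))) = 269/(14*(((1 - 5476 + 518)/67))) = 269/(14*(((1/67)*(-4957)))) = 269/(14*(-4957/67)) = (269/14)*(-67/4957) = -18023/69398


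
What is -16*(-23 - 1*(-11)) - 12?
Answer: 180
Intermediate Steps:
-16*(-23 - 1*(-11)) - 12 = -16*(-23 + 11) - 12 = -16*(-12) - 12 = 192 - 12 = 180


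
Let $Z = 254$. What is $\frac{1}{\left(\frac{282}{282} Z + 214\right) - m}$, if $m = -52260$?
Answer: $\frac{1}{52728} \approx 1.8965 \cdot 10^{-5}$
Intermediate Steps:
$\frac{1}{\left(\frac{282}{282} Z + 214\right) - m} = \frac{1}{\left(\frac{282}{282} \cdot 254 + 214\right) - -52260} = \frac{1}{\left(282 \cdot \frac{1}{282} \cdot 254 + 214\right) + 52260} = \frac{1}{\left(1 \cdot 254 + 214\right) + 52260} = \frac{1}{\left(254 + 214\right) + 52260} = \frac{1}{468 + 52260} = \frac{1}{52728}$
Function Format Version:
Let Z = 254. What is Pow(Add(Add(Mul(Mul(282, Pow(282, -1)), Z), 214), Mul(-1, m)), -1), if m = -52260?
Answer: Rational(1, 52728) ≈ 1.8965e-5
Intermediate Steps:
Pow(Add(Add(Mul(Mul(282, Pow(282, -1)), Z), 214), Mul(-1, m)), -1) = Pow(Add(Add(Mul(Mul(282, Pow(282, -1)), 254), 214), Mul(-1, -52260)), -1) = Pow(Add(Add(Mul(Mul(282, Rational(1, 282)), 254), 214), 52260), -1) = Pow(Add(Add(Mul(1, 254), 214), 52260), -1) = Pow(Add(Add(254, 214), 52260), -1) = Pow(Add(468, 52260), -1) = Pow(52728, -1) = Rational(1, 52728)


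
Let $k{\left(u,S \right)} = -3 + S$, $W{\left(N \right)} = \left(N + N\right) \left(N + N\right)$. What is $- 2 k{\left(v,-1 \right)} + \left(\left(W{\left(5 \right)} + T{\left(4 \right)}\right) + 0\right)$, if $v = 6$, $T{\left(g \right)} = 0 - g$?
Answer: $104$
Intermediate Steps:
$W{\left(N \right)} = 4 N^{2}$ ($W{\left(N \right)} = 2 N 2 N = 4 N^{2}$)
$T{\left(g \right)} = - g$
$- 2 k{\left(v,-1 \right)} + \left(\left(W{\left(5 \right)} + T{\left(4 \right)}\right) + 0\right) = - 2 \left(-3 - 1\right) + \left(\left(4 \cdot 5^{2} - 4\right) + 0\right) = \left(-2\right) \left(-4\right) + \left(\left(4 \cdot 25 - 4\right) + 0\right) = 8 + \left(\left(100 - 4\right) + 0\right) = 8 + \left(96 + 0\right) = 8 + 96 = 104$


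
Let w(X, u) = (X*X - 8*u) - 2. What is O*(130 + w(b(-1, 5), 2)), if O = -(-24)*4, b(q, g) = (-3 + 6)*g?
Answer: 32352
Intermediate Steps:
b(q, g) = 3*g
w(X, u) = -2 + X**2 - 8*u (w(X, u) = (X**2 - 8*u) - 2 = -2 + X**2 - 8*u)
O = 96 (O = -12*(-8) = 96)
O*(130 + w(b(-1, 5), 2)) = 96*(130 + (-2 + (3*5)**2 - 8*2)) = 96*(130 + (-2 + 15**2 - 16)) = 96*(130 + (-2 + 225 - 16)) = 96*(130 + 207) = 96*337 = 32352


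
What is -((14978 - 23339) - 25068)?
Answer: 33429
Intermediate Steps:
-((14978 - 23339) - 25068) = -(-8361 - 25068) = -1*(-33429) = 33429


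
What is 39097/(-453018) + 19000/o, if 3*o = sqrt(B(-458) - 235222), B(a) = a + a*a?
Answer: -39097/453018 - 1500*I*sqrt(6479)/341 ≈ -0.086303 - 354.07*I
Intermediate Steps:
B(a) = a + a**2
o = 2*I*sqrt(6479)/3 (o = sqrt(-458*(1 - 458) - 235222)/3 = sqrt(-458*(-457) - 235222)/3 = sqrt(209306 - 235222)/3 = sqrt(-25916)/3 = (2*I*sqrt(6479))/3 = 2*I*sqrt(6479)/3 ≈ 53.661*I)
39097/(-453018) + 19000/o = 39097/(-453018) + 19000/((2*I*sqrt(6479)/3)) = 39097*(-1/453018) + 19000*(-3*I*sqrt(6479)/12958) = -39097/453018 - 1500*I*sqrt(6479)/341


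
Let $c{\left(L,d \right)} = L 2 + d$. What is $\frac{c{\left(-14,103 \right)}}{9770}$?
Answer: $\frac{15}{1954} \approx 0.0076766$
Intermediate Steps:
$c{\left(L,d \right)} = d + 2 L$ ($c{\left(L,d \right)} = 2 L + d = d + 2 L$)
$\frac{c{\left(-14,103 \right)}}{9770} = \frac{103 + 2 \left(-14\right)}{9770} = \left(103 - 28\right) \frac{1}{9770} = 75 \cdot \frac{1}{9770} = \frac{15}{1954}$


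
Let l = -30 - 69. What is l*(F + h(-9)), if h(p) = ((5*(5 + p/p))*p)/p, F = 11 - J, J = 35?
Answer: -594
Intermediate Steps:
F = -24 (F = 11 - 1*35 = 11 - 35 = -24)
l = -99
h(p) = 30 (h(p) = ((5*(5 + 1))*p)/p = ((5*6)*p)/p = (30*p)/p = 30)
l*(F + h(-9)) = -99*(-24 + 30) = -99*6 = -594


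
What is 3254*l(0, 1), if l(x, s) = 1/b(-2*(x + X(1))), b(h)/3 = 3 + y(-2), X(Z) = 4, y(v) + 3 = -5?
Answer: -3254/15 ≈ -216.93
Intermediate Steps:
y(v) = -8 (y(v) = -3 - 5 = -8)
b(h) = -15 (b(h) = 3*(3 - 8) = 3*(-5) = -15)
l(x, s) = -1/15 (l(x, s) = 1/(-15) = -1/15)
3254*l(0, 1) = 3254*(-1/15) = -3254/15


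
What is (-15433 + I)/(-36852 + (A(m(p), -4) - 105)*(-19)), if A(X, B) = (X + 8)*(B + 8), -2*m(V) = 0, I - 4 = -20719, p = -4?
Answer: 36148/35465 ≈ 1.0193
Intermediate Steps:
I = -20715 (I = 4 - 20719 = -20715)
m(V) = 0 (m(V) = -1/2*0 = 0)
A(X, B) = (8 + B)*(8 + X) (A(X, B) = (8 + X)*(8 + B) = (8 + B)*(8 + X))
(-15433 + I)/(-36852 + (A(m(p), -4) - 105)*(-19)) = (-15433 - 20715)/(-36852 + ((64 + 8*(-4) + 8*0 - 4*0) - 105)*(-19)) = -36148/(-36852 + ((64 - 32 + 0 + 0) - 105)*(-19)) = -36148/(-36852 + (32 - 105)*(-19)) = -36148/(-36852 - 73*(-19)) = -36148/(-36852 + 1387) = -36148/(-35465) = -36148*(-1/35465) = 36148/35465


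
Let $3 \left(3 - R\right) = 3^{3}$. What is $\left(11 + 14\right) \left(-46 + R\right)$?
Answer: $-1300$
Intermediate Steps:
$R = -6$ ($R = 3 - \frac{3^{3}}{3} = 3 - 9 = -6$)
$\left(11 + 14\right) \left(-46 + R\right) = \left(11 + 14\right) \left(-46 - 6\right) = 25 \left(-52\right) = -1300$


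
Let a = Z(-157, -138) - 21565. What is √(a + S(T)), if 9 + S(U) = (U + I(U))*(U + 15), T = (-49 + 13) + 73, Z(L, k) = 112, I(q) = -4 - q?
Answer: I*√21670 ≈ 147.21*I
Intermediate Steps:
a = -21453 (a = 112 - 21565 = -21453)
T = 37 (T = -36 + 73 = 37)
S(U) = -69 - 4*U (S(U) = -9 + (U + (-4 - U))*(U + 15) = -9 - 4*(15 + U) = -9 + (-60 - 4*U) = -69 - 4*U)
√(a + S(T)) = √(-21453 + (-69 - 4*37)) = √(-21453 + (-69 - 148)) = √(-21453 - 217) = √(-21670) = I*√21670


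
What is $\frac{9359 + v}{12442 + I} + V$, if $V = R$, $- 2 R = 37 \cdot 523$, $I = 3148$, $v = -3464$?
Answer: $- \frac{15083515}{1559} \approx -9675.1$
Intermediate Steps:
$R = - \frac{19351}{2}$ ($R = - \frac{37 \cdot 523}{2} = \left(- \frac{1}{2}\right) 19351 = - \frac{19351}{2} \approx -9675.5$)
$V = - \frac{19351}{2} \approx -9675.5$
$\frac{9359 + v}{12442 + I} + V = \frac{9359 - 3464}{12442 + 3148} - \frac{19351}{2} = \frac{5895}{15590} - \frac{19351}{2} = 5895 \cdot \frac{1}{15590} - \frac{19351}{2} = \frac{1179}{3118} - \frac{19351}{2} = - \frac{15083515}{1559}$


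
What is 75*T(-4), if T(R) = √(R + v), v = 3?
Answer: 75*I ≈ 75.0*I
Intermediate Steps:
T(R) = √(3 + R) (T(R) = √(R + 3) = √(3 + R))
75*T(-4) = 75*√(3 - 4) = 75*√(-1) = 75*I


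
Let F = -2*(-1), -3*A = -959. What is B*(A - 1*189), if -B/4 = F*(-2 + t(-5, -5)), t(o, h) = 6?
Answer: -12544/3 ≈ -4181.3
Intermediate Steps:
A = 959/3 (A = -⅓*(-959) = 959/3 ≈ 319.67)
F = 2
B = -32 (B = -8*(-2 + 6) = -8*4 = -4*8 = -32)
B*(A - 1*189) = -32*(959/3 - 1*189) = -32*(959/3 - 189) = -32*392/3 = -12544/3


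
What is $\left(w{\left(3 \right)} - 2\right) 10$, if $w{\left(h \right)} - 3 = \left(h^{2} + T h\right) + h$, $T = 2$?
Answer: $190$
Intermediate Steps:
$w{\left(h \right)} = 3 + h^{2} + 3 h$ ($w{\left(h \right)} = 3 + \left(\left(h^{2} + 2 h\right) + h\right) = 3 + \left(h^{2} + 3 h\right) = 3 + h^{2} + 3 h$)
$\left(w{\left(3 \right)} - 2\right) 10 = \left(\left(3 + 3^{2} + 3 \cdot 3\right) - 2\right) 10 = \left(\left(3 + 9 + 9\right) - 2\right) 10 = \left(21 - 2\right) 10 = 19 \cdot 10 = 190$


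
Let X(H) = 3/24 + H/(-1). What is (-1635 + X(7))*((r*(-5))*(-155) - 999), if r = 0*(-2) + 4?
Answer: -27596635/8 ≈ -3.4496e+6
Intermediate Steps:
X(H) = ⅛ - H (X(H) = 3*(1/24) + H*(-1) = ⅛ - H)
r = 4 (r = 0 + 4 = 4)
(-1635 + X(7))*((r*(-5))*(-155) - 999) = (-1635 + (⅛ - 1*7))*((4*(-5))*(-155) - 999) = (-1635 + (⅛ - 7))*(-20*(-155) - 999) = (-1635 - 55/8)*(3100 - 999) = -13135/8*2101 = -27596635/8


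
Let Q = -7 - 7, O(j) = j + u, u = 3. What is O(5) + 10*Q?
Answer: -132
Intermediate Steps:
O(j) = 3 + j (O(j) = j + 3 = 3 + j)
Q = -14
O(5) + 10*Q = (3 + 5) + 10*(-14) = 8 - 140 = -132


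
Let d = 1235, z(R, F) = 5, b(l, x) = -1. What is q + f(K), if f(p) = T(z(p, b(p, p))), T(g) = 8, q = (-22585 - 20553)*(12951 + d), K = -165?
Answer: -611955660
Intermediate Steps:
q = -611955668 (q = (-22585 - 20553)*(12951 + 1235) = -43138*14186 = -611955668)
f(p) = 8
q + f(K) = -611955668 + 8 = -611955660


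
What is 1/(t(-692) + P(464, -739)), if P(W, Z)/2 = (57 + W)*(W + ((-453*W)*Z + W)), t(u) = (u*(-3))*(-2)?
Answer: 1/161856790120 ≈ 6.1783e-12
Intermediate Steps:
t(u) = 6*u (t(u) = -3*u*(-2) = 6*u)
P(W, Z) = 2*(57 + W)*(2*W - 453*W*Z) (P(W, Z) = 2*((57 + W)*(W + ((-453*W)*Z + W))) = 2*((57 + W)*(W + (-453*W*Z + W))) = 2*((57 + W)*(W + (W - 453*W*Z))) = 2*((57 + W)*(2*W - 453*W*Z)) = 2*(57 + W)*(2*W - 453*W*Z))
1/(t(-692) + P(464, -739)) = 1/(6*(-692) + 2*464*(114 - 25821*(-739) + 2*464 - 453*464*(-739))) = 1/(-4152 + 2*464*(114 + 19081719 + 928 + 155331888)) = 1/(-4152 + 2*464*174414649) = 1/(-4152 + 161856794272) = 1/161856790120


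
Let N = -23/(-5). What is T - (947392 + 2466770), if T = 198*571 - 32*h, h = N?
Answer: -16506256/5 ≈ -3.3013e+6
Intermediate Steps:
N = 23/5 (N = -23*(-⅕) = 23/5 ≈ 4.6000)
h = 23/5 ≈ 4.6000
T = 564554/5 (T = 198*571 - 32*23/5 = 113058 - 736/5 = 564554/5 ≈ 1.1291e+5)
T - (947392 + 2466770) = 564554/5 - (947392 + 2466770) = 564554/5 - 1*3414162 = 564554/5 - 3414162 = -16506256/5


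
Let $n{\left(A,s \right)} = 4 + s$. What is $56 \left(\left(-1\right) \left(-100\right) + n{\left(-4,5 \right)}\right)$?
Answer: $6104$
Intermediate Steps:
$56 \left(\left(-1\right) \left(-100\right) + n{\left(-4,5 \right)}\right) = 56 \left(\left(-1\right) \left(-100\right) + \left(4 + 5\right)\right) = 56 \left(100 + 9\right) = 56 \cdot 109 = 6104$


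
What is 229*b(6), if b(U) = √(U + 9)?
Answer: 229*√15 ≈ 886.91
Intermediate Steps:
b(U) = √(9 + U)
229*b(6) = 229*√(9 + 6) = 229*√15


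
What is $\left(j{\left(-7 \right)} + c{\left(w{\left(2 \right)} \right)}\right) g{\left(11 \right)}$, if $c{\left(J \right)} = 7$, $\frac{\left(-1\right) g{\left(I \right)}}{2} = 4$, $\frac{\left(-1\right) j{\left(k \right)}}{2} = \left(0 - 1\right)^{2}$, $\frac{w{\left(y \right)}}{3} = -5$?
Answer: $-40$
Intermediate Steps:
$w{\left(y \right)} = -15$ ($w{\left(y \right)} = 3 \left(-5\right) = -15$)
$j{\left(k \right)} = -2$ ($j{\left(k \right)} = - 2 \left(0 - 1\right)^{2} = - 2 \left(-1\right)^{2} = \left(-2\right) 1 = -2$)
$g{\left(I \right)} = -8$ ($g{\left(I \right)} = \left(-2\right) 4 = -8$)
$\left(j{\left(-7 \right)} + c{\left(w{\left(2 \right)} \right)}\right) g{\left(11 \right)} = \left(-2 + 7\right) \left(-8\right) = 5 \left(-8\right) = -40$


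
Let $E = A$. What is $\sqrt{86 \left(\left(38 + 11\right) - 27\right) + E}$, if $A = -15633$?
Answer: $i \sqrt{13741} \approx 117.22 i$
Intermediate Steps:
$E = -15633$
$\sqrt{86 \left(\left(38 + 11\right) - 27\right) + E} = \sqrt{86 \left(\left(38 + 11\right) - 27\right) - 15633} = \sqrt{86 \left(49 - 27\right) - 15633} = \sqrt{86 \cdot 22 - 15633} = \sqrt{1892 - 15633} = \sqrt{-13741} = i \sqrt{13741}$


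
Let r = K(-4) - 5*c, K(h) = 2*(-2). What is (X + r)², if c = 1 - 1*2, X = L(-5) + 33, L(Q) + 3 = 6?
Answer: 1369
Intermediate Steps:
L(Q) = 3 (L(Q) = -3 + 6 = 3)
X = 36 (X = 3 + 33 = 36)
c = -1 (c = 1 - 2 = -1)
K(h) = -4
r = 1 (r = -4 - 5*(-1) = -4 + 5 = 1)
(X + r)² = (36 + 1)² = 37² = 1369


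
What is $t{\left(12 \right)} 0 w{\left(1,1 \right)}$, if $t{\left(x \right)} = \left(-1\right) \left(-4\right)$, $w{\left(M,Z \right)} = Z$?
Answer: $0$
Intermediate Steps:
$t{\left(x \right)} = 4$
$t{\left(12 \right)} 0 w{\left(1,1 \right)} = 4 \cdot 0 \cdot 1 = 4 \cdot 0 = 0$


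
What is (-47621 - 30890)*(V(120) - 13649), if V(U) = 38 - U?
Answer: 1078034541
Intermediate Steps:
(-47621 - 30890)*(V(120) - 13649) = (-47621 - 30890)*((38 - 1*120) - 13649) = -78511*((38 - 120) - 13649) = -78511*(-82 - 13649) = -78511*(-13731) = 1078034541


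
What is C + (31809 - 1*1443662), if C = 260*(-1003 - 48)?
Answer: -1685113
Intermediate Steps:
C = -273260 (C = 260*(-1051) = -273260)
C + (31809 - 1*1443662) = -273260 + (31809 - 1*1443662) = -273260 + (31809 - 1443662) = -273260 - 1411853 = -1685113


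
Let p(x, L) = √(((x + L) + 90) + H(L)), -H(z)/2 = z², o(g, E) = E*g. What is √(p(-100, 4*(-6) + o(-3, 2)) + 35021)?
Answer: √(35021 + 4*I*√115) ≈ 187.14 + 0.115*I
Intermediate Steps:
H(z) = -2*z²
p(x, L) = √(90 + L + x - 2*L²) (p(x, L) = √(((x + L) + 90) - 2*L²) = √(((L + x) + 90) - 2*L²) = √((90 + L + x) - 2*L²) = √(90 + L + x - 2*L²))
√(p(-100, 4*(-6) + o(-3, 2)) + 35021) = √(√(90 + (4*(-6) + 2*(-3)) - 100 - 2*(4*(-6) + 2*(-3))²) + 35021) = √(√(90 + (-24 - 6) - 100 - 2*(-24 - 6)²) + 35021) = √(√(90 - 30 - 100 - 2*(-30)²) + 35021) = √(√(90 - 30 - 100 - 2*900) + 35021) = √(√(90 - 30 - 100 - 1800) + 35021) = √(√(-1840) + 35021) = √(4*I*√115 + 35021) = √(35021 + 4*I*√115)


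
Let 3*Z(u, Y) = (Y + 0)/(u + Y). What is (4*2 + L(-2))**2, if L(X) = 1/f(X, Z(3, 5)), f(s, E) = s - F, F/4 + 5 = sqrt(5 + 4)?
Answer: 2401/36 ≈ 66.694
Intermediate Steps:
Z(u, Y) = Y/(3*(Y + u)) (Z(u, Y) = ((Y + 0)/(u + Y))/3 = (Y/(Y + u))/3 = Y/(3*(Y + u)))
F = -8 (F = -20 + 4*sqrt(5 + 4) = -20 + 4*sqrt(9) = -20 + 4*3 = -20 + 12 = -8)
f(s, E) = 8 + s (f(s, E) = s - 1*(-8) = s + 8 = 8 + s)
L(X) = 1/(8 + X)
(4*2 + L(-2))**2 = (4*2 + 1/(8 - 2))**2 = (8 + 1/6)**2 = (49/6)**2 = 2401/36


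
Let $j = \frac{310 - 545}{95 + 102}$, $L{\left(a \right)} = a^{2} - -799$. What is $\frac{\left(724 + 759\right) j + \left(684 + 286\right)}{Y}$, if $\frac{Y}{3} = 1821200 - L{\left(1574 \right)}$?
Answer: $\frac{31483}{77666265} \approx 0.00040536$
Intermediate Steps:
$L{\left(a \right)} = 799 + a^{2}$ ($L{\left(a \right)} = a^{2} + 799 = 799 + a^{2}$)
$Y = -1971225$ ($Y = 3 \left(1821200 - \left(799 + 1574^{2}\right)\right) = 3 \left(1821200 - \left(799 + 2477476\right)\right) = 3 \left(1821200 - 2478275\right) = 3 \left(-657075\right) = -1971225$)
$j = - \frac{235}{197} \approx -1.1929$
$\frac{\left(724 + 759\right) j + \left(684 + 286\right)}{Y} = \frac{\left(724 + 759\right) \left(- \frac{235}{197}\right) + \left(684 + 286\right)}{-1971225} = \left(1483 \left(- \frac{235}{197}\right) + 970\right) \left(- \frac{1}{1971225}\right) = \left(- \frac{348505}{197} + 970\right) \left(- \frac{1}{1971225}\right) = \left(- \frac{157415}{197}\right) \left(- \frac{1}{1971225}\right) = \frac{31483}{77666265}$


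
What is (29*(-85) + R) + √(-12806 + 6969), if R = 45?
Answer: -2420 + I*√5837 ≈ -2420.0 + 76.4*I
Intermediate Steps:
(29*(-85) + R) + √(-12806 + 6969) = (29*(-85) + 45) + √(-12806 + 6969) = (-2465 + 45) + √(-5837) = -2420 + I*√5837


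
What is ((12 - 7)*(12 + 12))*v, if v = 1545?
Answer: 185400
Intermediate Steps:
((12 - 7)*(12 + 12))*v = ((12 - 7)*(12 + 12))*1545 = (5*24)*1545 = 120*1545 = 185400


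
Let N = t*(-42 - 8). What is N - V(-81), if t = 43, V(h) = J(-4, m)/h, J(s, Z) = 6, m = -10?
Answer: -58048/27 ≈ -2149.9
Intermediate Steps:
V(h) = 6/h
N = -2150 (N = 43*(-42 - 8) = 43*(-50) = -2150)
N - V(-81) = -2150 - 6/(-81) = -2150 - 6*(-1)/81 = -2150 - 1*(-2/27) = -2150 + 2/27 = -58048/27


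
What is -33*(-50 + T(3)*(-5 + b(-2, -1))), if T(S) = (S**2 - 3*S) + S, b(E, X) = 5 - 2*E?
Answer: 1254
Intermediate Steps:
T(S) = S**2 - 2*S
-33*(-50 + T(3)*(-5 + b(-2, -1))) = -33*(-50 + (3*(-2 + 3))*(-5 + (5 - 2*(-2)))) = -33*(-50 + (3*1)*(-5 + (5 + 4))) = -33*(-50 + 3*(-5 + 9)) = -33*(-50 + 3*4) = -33*(-50 + 12) = -33*(-38) = 1254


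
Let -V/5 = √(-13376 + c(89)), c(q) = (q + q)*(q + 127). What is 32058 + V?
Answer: 32058 - 20*√1567 ≈ 31266.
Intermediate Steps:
c(q) = 2*q*(127 + q) (c(q) = (2*q)*(127 + q) = 2*q*(127 + q))
V = -20*√1567 (V = -5*√(-13376 + 2*89*(127 + 89)) = -5*√(-13376 + 2*89*216) = -5*√(-13376 + 38448) = -20*√1567 ≈ -791.71)
32058 + V = 32058 - 20*√1567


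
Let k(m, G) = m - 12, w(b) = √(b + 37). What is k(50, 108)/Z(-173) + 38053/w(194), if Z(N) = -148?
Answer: -19/74 + 38053*√231/231 ≈ 2503.4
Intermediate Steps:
w(b) = √(37 + b)
k(m, G) = -12 + m
k(50, 108)/Z(-173) + 38053/w(194) = (-12 + 50)/(-148) + 38053/(√(37 + 194)) = 38*(-1/148) + 38053/(√231) = -19/74 + 38053*(√231/231) = -19/74 + 38053*√231/231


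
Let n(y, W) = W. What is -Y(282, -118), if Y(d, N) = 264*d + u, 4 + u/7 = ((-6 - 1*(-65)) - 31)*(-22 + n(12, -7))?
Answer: -68736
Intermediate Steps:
u = -5712 (u = -28 + 7*(((-6 - 1*(-65)) - 31)*(-22 - 7)) = -28 + 7*(((-6 + 65) - 31)*(-29)) = -28 + 7*((59 - 31)*(-29)) = -28 + 7*(28*(-29)) = -28 + 7*(-812) = -28 - 5684 = -5712)
Y(d, N) = -5712 + 264*d (Y(d, N) = 264*d - 5712 = -5712 + 264*d)
-Y(282, -118) = -(-5712 + 264*282) = -(-5712 + 74448) = -1*68736 = -68736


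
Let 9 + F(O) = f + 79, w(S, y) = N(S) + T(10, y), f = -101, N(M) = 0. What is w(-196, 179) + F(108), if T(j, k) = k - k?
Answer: -31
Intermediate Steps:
T(j, k) = 0
w(S, y) = 0 (w(S, y) = 0 + 0 = 0)
F(O) = -31 (F(O) = -9 + (-101 + 79) = -9 - 22 = -31)
w(-196, 179) + F(108) = 0 - 31 = -31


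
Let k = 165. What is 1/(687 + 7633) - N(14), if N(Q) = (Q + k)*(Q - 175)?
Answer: 239774081/8320 ≈ 28819.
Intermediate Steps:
N(Q) = (-175 + Q)*(165 + Q) (N(Q) = (Q + 165)*(Q - 175) = (165 + Q)*(-175 + Q) = (-175 + Q)*(165 + Q))
1/(687 + 7633) - N(14) = 1/(687 + 7633) - (-28875 + 14² - 10*14) = 1/8320 - (-28875 + 196 - 140) = 1/8320 - 1*(-28819) = 1/8320 + 28819 = 239774081/8320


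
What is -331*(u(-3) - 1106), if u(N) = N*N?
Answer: 363107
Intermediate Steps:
u(N) = N²
-331*(u(-3) - 1106) = -331*((-3)² - 1106) = -331*(9 - 1106) = -331*(-1097) = 363107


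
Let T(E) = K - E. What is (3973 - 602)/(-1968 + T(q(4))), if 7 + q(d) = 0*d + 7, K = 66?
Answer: -3371/1902 ≈ -1.7723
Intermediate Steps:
q(d) = 0 (q(d) = -7 + (0*d + 7) = -7 + (0 + 7) = -7 + 7 = 0)
T(E) = 66 - E
(3973 - 602)/(-1968 + T(q(4))) = (3973 - 602)/(-1968 + (66 - 1*0)) = 3371/(-1968 + (66 + 0)) = 3371/(-1968 + 66) = 3371/(-1902) = 3371*(-1/1902) = -3371/1902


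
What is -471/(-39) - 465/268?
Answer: 36031/3484 ≈ 10.342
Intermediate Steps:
-471/(-39) - 465/268 = -471*(-1/39) - 465*1/268 = 157/13 - 465/268 = 36031/3484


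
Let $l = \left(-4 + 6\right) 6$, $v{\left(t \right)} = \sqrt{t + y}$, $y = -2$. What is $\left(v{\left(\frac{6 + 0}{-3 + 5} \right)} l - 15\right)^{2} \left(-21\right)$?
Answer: $-189$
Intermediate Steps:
$v{\left(t \right)} = \sqrt{-2 + t}$ ($v{\left(t \right)} = \sqrt{t - 2} = \sqrt{-2 + t}$)
$l = 12$ ($l = 2 \cdot 6 = 12$)
$\left(v{\left(\frac{6 + 0}{-3 + 5} \right)} l - 15\right)^{2} \left(-21\right) = \left(\sqrt{-2 + \frac{6 + 0}{-3 + 5}} \cdot 12 - 15\right)^{2} \left(-21\right) = \left(\sqrt{-2 + \frac{6}{2}} \cdot 12 - 15\right)^{2} \left(-21\right) = \left(\sqrt{-2 + 6 \cdot \frac{1}{2}} \cdot 12 - 15\right)^{2} \left(-21\right) = \left(\sqrt{-2 + 3} \cdot 12 - 15\right)^{2} \left(-21\right) = \left(\sqrt{1} \cdot 12 - 15\right)^{2} \left(-21\right) = \left(1 \cdot 12 - 15\right)^{2} \left(-21\right) = \left(12 - 15\right)^{2} \left(-21\right) = \left(-3\right)^{2} \left(-21\right) = 9 \left(-21\right) = -189$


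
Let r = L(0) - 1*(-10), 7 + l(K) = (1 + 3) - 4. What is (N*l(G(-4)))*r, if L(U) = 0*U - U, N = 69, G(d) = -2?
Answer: -4830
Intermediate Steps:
L(U) = -U (L(U) = 0 - U = -U)
l(K) = -7 (l(K) = -7 + ((1 + 3) - 4) = -7 + (4 - 4) = -7 + 0 = -7)
r = 10 (r = -1*0 - 1*(-10) = 0 + 10 = 10)
(N*l(G(-4)))*r = (69*(-7))*10 = -483*10 = -4830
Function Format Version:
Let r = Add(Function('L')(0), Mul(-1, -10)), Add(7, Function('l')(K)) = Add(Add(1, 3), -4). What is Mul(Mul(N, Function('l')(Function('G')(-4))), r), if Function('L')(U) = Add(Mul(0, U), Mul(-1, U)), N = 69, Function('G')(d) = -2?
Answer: -4830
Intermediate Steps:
Function('L')(U) = Mul(-1, U) (Function('L')(U) = Add(0, Mul(-1, U)) = Mul(-1, U))
Function('l')(K) = -7 (Function('l')(K) = Add(-7, Add(Add(1, 3), -4)) = Add(-7, Add(4, -4)) = Add(-7, 0) = -7)
r = 10 (r = Add(Mul(-1, 0), Mul(-1, -10)) = Add(0, 10) = 10)
Mul(Mul(N, Function('l')(Function('G')(-4))), r) = Mul(Mul(69, -7), 10) = Mul(-483, 10) = -4830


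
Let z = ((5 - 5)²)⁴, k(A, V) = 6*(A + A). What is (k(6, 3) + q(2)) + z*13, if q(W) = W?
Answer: 74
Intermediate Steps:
k(A, V) = 12*A (k(A, V) = 6*(2*A) = 12*A)
z = 0 (z = (0²)⁴ = 0⁴ = 0)
(k(6, 3) + q(2)) + z*13 = (12*6 + 2) + 0*13 = (72 + 2) + 0 = 74 + 0 = 74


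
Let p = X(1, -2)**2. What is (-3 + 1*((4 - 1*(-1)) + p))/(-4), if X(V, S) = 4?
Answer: -9/2 ≈ -4.5000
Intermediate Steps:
p = 16 (p = 4**2 = 16)
(-3 + 1*((4 - 1*(-1)) + p))/(-4) = (-3 + 1*((4 - 1*(-1)) + 16))/(-4) = -(-3 + 1*((4 + 1) + 16))/4 = -(-3 + 1*(5 + 16))/4 = -(-3 + 1*21)/4 = -(-3 + 21)/4 = -1/4*18 = -9/2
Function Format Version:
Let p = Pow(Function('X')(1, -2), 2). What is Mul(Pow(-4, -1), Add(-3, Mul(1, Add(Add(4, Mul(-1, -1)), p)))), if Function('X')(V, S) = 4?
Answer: Rational(-9, 2) ≈ -4.5000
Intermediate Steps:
p = 16 (p = Pow(4, 2) = 16)
Mul(Pow(-4, -1), Add(-3, Mul(1, Add(Add(4, Mul(-1, -1)), p)))) = Mul(Pow(-4, -1), Add(-3, Mul(1, Add(Add(4, Mul(-1, -1)), 16)))) = Mul(Rational(-1, 4), Add(-3, Mul(1, Add(Add(4, 1), 16)))) = Mul(Rational(-1, 4), Add(-3, Mul(1, Add(5, 16)))) = Mul(Rational(-1, 4), Add(-3, Mul(1, 21))) = Mul(Rational(-1, 4), Add(-3, 21)) = Mul(Rational(-1, 4), 18) = Rational(-9, 2)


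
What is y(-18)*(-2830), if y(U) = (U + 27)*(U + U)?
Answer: 916920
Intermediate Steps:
y(U) = 2*U*(27 + U) (y(U) = (27 + U)*(2*U) = 2*U*(27 + U))
y(-18)*(-2830) = (2*(-18)*(27 - 18))*(-2830) = (2*(-18)*9)*(-2830) = -324*(-2830) = 916920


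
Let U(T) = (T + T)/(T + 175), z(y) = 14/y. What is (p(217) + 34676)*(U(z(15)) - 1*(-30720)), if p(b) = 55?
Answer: 402235131564/377 ≈ 1.0669e+9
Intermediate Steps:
U(T) = 2*T/(175 + T) (U(T) = (2*T)/(175 + T) = 2*T/(175 + T))
(p(217) + 34676)*(U(z(15)) - 1*(-30720)) = (55 + 34676)*(2*(14/15)/(175 + 14/15) - 1*(-30720)) = 34731*(2*(14*(1/15))/(175 + 14*(1/15)) + 30720) = 34731*(2*(14/15)/(175 + 14/15) + 30720) = 34731*(2*(14/15)/(2639/15) + 30720) = 34731*(2*(14/15)*(15/2639) + 30720) = 34731*(4/377 + 30720) = 34731*(11581444/377) = 402235131564/377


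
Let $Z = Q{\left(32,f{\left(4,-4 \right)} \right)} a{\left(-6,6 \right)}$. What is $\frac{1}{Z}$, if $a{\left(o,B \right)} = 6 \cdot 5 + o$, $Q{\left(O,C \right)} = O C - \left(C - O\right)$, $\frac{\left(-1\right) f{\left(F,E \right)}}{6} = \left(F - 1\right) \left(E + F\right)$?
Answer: $\frac{1}{768} \approx 0.0013021$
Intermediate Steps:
$f{\left(F,E \right)} = - 6 \left(-1 + F\right) \left(E + F\right)$ ($f{\left(F,E \right)} = - 6 \left(F - 1\right) \left(E + F\right) = - 6 \left(-1 + F\right) \left(E + F\right)$)
$Q{\left(O,C \right)} = O - C + C O$ ($Q{\left(O,C \right)} = C O - \left(C - O\right) = O - C + C O$)
$a{\left(o,B \right)} = 30 + o$
$Z = 768$ ($Z = \left(32 - \left(- 6 \cdot 4^{2} + 6 \left(-4\right) + 6 \cdot 4 - \left(-24\right) 4\right) + \left(- 6 \cdot 4^{2} + 6 \left(-4\right) + 6 \cdot 4 - \left(-24\right) 4\right) 32\right) \left(30 - 6\right) = \left(32 - \left(\left(-6\right) 16 - 24 + 24 + 96\right) + \left(\left(-6\right) 16 - 24 + 24 + 96\right) 32\right) 24 = \left(32 - \left(-96 - 24 + 24 + 96\right) + \left(-96 - 24 + 24 + 96\right) 32\right) 24 = \left(32 - 0 + 0 \cdot 32\right) 24 = \left(32 + 0 + 0\right) 24 = 32 \cdot 24 = 768$)
$\frac{1}{Z} = \frac{1}{768}$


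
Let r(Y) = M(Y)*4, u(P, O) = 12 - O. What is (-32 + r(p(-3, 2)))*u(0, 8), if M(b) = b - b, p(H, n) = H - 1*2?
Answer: -128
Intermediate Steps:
p(H, n) = -2 + H (p(H, n) = H - 2 = -2 + H)
M(b) = 0
r(Y) = 0 (r(Y) = 0*4 = 0)
(-32 + r(p(-3, 2)))*u(0, 8) = (-32 + 0)*(12 - 1*8) = -32*(12 - 8) = -32*4 = -128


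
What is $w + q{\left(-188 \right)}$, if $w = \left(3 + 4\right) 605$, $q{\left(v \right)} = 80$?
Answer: $4315$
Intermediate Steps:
$w = 4235$ ($w = 7 \cdot 605 = 4235$)
$w + q{\left(-188 \right)} = 4235 + 80 = 4315$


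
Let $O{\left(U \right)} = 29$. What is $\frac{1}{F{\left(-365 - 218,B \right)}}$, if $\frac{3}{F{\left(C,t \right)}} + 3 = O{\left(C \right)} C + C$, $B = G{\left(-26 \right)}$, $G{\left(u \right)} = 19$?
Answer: $-5831$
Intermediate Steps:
$B = 19$
$F{\left(C,t \right)} = \frac{3}{-3 + 30 C}$ ($F{\left(C,t \right)} = \frac{3}{-3 + \left(29 C + C\right)} = \frac{3}{-3 + 30 C}$)
$\frac{1}{F{\left(-365 - 218,B \right)}} = \frac{1}{\frac{1}{-1 + 10 \left(-365 - 218\right)}} = \frac{1}{\frac{1}{-1 + 10 \left(-583\right)}} = \frac{1}{\frac{1}{-1 - 5830}} = \frac{1}{\frac{1}{-5831}} = \frac{1}{- \frac{1}{5831}} = -5831$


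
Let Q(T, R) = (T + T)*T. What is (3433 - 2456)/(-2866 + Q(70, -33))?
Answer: 977/6934 ≈ 0.14090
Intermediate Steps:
Q(T, R) = 2*T² (Q(T, R) = (2*T)*T = 2*T²)
(3433 - 2456)/(-2866 + Q(70, -33)) = (3433 - 2456)/(-2866 + 2*70²) = 977/(-2866 + 2*4900) = 977/(-2866 + 9800) = 977/6934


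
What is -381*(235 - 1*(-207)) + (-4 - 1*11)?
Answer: -168417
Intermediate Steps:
-381*(235 - 1*(-207)) + (-4 - 1*11) = -381*(235 + 207) + (-4 - 11) = -381*442 - 15 = -168402 - 15 = -168417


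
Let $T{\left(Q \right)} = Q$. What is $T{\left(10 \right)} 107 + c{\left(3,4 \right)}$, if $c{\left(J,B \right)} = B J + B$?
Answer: $1086$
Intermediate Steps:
$c{\left(J,B \right)} = B + B J$
$T{\left(10 \right)} 107 + c{\left(3,4 \right)} = 10 \cdot 107 + 4 \left(1 + 3\right) = 1070 + 4 \cdot 4 = 1070 + 16 = 1086$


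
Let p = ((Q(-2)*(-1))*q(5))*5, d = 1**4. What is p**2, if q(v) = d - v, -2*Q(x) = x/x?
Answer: 100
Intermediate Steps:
d = 1
Q(x) = -1/2 (Q(x) = -x/(2*x) = -1/2*1 = -1/2)
q(v) = 1 - v
p = -10 (p = ((-1/2*(-1))*(1 - 1*5))*5 = ((1 - 5)/2)*5 = ((1/2)*(-4))*5 = -2*5 = -10)
p**2 = (-10)**2 = 100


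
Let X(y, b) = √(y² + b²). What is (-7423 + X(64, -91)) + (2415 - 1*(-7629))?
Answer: 2621 + √12377 ≈ 2732.3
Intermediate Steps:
X(y, b) = √(b² + y²)
(-7423 + X(64, -91)) + (2415 - 1*(-7629)) = (-7423 + √((-91)² + 64²)) + (2415 - 1*(-7629)) = (-7423 + √(8281 + 4096)) + (2415 + 7629) = (-7423 + √12377) + 10044 = 2621 + √12377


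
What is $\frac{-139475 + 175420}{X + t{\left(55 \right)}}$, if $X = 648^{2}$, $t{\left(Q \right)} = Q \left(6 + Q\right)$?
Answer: $\frac{35945}{423259} \approx 0.084924$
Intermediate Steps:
$X = 419904$
$\frac{-139475 + 175420}{X + t{\left(55 \right)}} = \frac{-139475 + 175420}{419904 + 55 \left(6 + 55\right)} = \frac{35945}{419904 + 55 \cdot 61} = \frac{35945}{419904 + 3355} = \frac{35945}{423259}$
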